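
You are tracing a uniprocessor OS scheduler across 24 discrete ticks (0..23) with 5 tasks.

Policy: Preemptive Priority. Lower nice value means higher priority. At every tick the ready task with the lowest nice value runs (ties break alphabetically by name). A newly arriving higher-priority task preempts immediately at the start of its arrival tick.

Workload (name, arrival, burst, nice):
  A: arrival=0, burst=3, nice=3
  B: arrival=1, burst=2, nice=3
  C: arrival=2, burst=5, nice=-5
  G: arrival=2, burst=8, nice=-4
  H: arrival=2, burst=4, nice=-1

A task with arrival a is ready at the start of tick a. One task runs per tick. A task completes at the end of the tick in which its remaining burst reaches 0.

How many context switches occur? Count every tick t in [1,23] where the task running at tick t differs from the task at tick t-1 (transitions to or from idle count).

t=0: ready={A} → run A
t=1: ready={A,B} → run A
t=2: ready={A,B,C,G,H} → run C
t=3: ready={A,B,C,G,H} → run C
t=4: ready={A,B,C,G,H} → run C
t=5: ready={A,B,C,G,H} → run C
t=6: ready={A,B,C,G,H} → run C
t=7: ready={A,B,G,H} → run G
t=8: ready={A,B,G,H} → run G
t=9: ready={A,B,G,H} → run G
t=10: ready={A,B,G,H} → run G
t=11: ready={A,B,G,H} → run G
t=12: ready={A,B,G,H} → run G
t=13: ready={A,B,G,H} → run G
t=14: ready={A,B,G,H} → run G
t=15: ready={A,B,H} → run H
t=16: ready={A,B,H} → run H
t=17: ready={A,B,H} → run H
t=18: ready={A,B,H} → run H
t=19: ready={A,B} → run A
t=20: ready={B} → run B
t=21: ready={B} → run B
t=22: (idle)
t=23: (idle)

context switches = 6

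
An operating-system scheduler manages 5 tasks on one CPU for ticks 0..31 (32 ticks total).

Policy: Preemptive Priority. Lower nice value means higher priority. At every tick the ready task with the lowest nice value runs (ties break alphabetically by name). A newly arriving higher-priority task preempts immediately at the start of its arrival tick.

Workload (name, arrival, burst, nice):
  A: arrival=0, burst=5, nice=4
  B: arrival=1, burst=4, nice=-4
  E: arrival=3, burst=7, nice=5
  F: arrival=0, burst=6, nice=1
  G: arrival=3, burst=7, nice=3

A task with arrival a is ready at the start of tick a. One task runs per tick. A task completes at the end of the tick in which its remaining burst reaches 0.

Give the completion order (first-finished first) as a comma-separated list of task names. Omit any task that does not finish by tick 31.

t=0: ready={A,F} → run F
t=1: ready={A,B,F} → run B
t=2: ready={A,B,F} → run B
t=3: ready={A,B,E,F,G} → run B
t=4: ready={A,B,E,F,G} → run B
t=5: ready={A,E,F,G} → run F
t=6: ready={A,E,F,G} → run F
t=7: ready={A,E,F,G} → run F
t=8: ready={A,E,F,G} → run F
t=9: ready={A,E,F,G} → run F
t=10: ready={A,E,G} → run G
t=11: ready={A,E,G} → run G
t=12: ready={A,E,G} → run G
t=13: ready={A,E,G} → run G
t=14: ready={A,E,G} → run G
t=15: ready={A,E,G} → run G
t=16: ready={A,E,G} → run G
t=17: ready={A,E} → run A
t=18: ready={A,E} → run A
t=19: ready={A,E} → run A
t=20: ready={A,E} → run A
t=21: ready={A,E} → run A
t=22: ready={E} → run E
t=23: ready={E} → run E
t=24: ready={E} → run E
t=25: ready={E} → run E
t=26: ready={E} → run E
t=27: ready={E} → run E
t=28: ready={E} → run E
t=29: (idle)
t=30: (idle)
t=31: (idle)

completion order = B, F, G, A, E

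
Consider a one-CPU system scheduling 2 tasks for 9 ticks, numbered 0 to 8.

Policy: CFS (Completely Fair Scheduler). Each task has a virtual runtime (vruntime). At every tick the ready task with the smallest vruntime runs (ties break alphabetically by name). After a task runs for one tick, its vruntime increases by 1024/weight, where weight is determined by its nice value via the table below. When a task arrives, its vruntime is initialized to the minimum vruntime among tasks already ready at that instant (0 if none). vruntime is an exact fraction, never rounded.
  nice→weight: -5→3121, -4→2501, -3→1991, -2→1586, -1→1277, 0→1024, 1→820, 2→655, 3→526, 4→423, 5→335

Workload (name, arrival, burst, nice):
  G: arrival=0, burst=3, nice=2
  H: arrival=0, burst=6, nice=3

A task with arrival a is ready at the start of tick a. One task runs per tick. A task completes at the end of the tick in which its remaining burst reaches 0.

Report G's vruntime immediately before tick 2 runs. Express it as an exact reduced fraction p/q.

t=0: vr[G=0 H=0] → run G
t=1: vr[G=1024/655 H=0] → run H
t=2: vr[G=1024/655 H=512/263] → run G
t=3: vr[G=2048/655 H=512/263] → run H
t=4: vr[G=2048/655 H=1024/263] → run G
t=5: vr[H=1024/263] → run H
t=6: vr[H=1536/263] → run H
t=7: vr[H=2048/263] → run H
t=8: vr[H=2560/263] → run H

vruntime(G, start of tick 2) = 1024/655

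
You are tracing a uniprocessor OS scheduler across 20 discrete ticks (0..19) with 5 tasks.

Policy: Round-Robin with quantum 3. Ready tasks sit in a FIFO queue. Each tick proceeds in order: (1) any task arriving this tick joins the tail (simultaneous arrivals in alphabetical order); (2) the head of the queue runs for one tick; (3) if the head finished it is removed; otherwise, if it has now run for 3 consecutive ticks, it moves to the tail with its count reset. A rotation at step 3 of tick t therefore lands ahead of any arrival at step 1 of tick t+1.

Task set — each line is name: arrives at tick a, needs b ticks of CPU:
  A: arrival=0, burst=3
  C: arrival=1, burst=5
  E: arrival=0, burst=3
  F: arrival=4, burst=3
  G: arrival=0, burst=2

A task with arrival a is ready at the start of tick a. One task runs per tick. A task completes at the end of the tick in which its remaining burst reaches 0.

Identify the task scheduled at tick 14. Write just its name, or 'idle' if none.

running at tick 14 = C

t=0: queue=[A,E,G] q_used=0 → run A
t=1: queue=[A,E,G,C] q_used=1 → run A
t=2: queue=[A,E,G,C] q_used=2 → run A
t=3: queue=[E,G,C] q_used=0 → run E
t=4: queue=[E,G,C,F] q_used=1 → run E
t=5: queue=[E,G,C,F] q_used=2 → run E
t=6: queue=[G,C,F] q_used=0 → run G
t=7: queue=[G,C,F] q_used=1 → run G
t=8: queue=[C,F] q_used=0 → run C
t=9: queue=[C,F] q_used=1 → run C
t=10: queue=[C,F] q_used=2 → run C
t=11: queue=[F,C] q_used=0 → run F
t=12: queue=[F,C] q_used=1 → run F
t=13: queue=[F,C] q_used=2 → run F
t=14: queue=[C] q_used=0 → run C
t=15: queue=[C] q_used=1 → run C
t=16: (idle)
t=17: (idle)
t=18: (idle)
t=19: (idle)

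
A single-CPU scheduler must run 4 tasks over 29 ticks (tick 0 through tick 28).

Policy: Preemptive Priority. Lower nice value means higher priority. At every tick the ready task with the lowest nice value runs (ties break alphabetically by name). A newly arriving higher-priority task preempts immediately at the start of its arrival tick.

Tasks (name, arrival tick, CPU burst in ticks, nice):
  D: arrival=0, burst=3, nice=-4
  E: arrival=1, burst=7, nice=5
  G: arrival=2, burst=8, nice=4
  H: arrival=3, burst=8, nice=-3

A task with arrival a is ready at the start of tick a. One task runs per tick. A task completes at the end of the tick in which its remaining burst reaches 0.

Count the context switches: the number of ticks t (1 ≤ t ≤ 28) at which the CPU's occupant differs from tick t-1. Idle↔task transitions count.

t=0: ready={D} → run D
t=1: ready={D,E} → run D
t=2: ready={D,E,G} → run D
t=3: ready={E,G,H} → run H
t=4: ready={E,G,H} → run H
t=5: ready={E,G,H} → run H
t=6: ready={E,G,H} → run H
t=7: ready={E,G,H} → run H
t=8: ready={E,G,H} → run H
t=9: ready={E,G,H} → run H
t=10: ready={E,G,H} → run H
t=11: ready={E,G} → run G
t=12: ready={E,G} → run G
t=13: ready={E,G} → run G
t=14: ready={E,G} → run G
t=15: ready={E,G} → run G
t=16: ready={E,G} → run G
t=17: ready={E,G} → run G
t=18: ready={E,G} → run G
t=19: ready={E} → run E
t=20: ready={E} → run E
t=21: ready={E} → run E
t=22: ready={E} → run E
t=23: ready={E} → run E
t=24: ready={E} → run E
t=25: ready={E} → run E
t=26: (idle)
t=27: (idle)
t=28: (idle)

context switches = 4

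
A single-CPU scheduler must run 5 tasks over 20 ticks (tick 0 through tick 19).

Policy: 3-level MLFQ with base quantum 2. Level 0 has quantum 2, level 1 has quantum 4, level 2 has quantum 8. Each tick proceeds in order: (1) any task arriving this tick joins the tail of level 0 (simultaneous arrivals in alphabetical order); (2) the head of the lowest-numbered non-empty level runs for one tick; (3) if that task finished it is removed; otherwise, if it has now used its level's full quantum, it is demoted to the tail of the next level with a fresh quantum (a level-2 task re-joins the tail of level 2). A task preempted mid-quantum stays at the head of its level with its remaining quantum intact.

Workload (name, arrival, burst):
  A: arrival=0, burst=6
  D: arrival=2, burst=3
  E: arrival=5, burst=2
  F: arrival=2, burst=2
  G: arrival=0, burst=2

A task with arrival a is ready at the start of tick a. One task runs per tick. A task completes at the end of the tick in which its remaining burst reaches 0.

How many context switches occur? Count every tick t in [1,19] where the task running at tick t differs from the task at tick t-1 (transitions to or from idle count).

t=0: L0/L1/L2 = AG/-/- → run A
t=1: L0/L1/L2 = AG/-/- → run A
t=2: L0/L1/L2 = GDF/A/- → run G
t=3: L0/L1/L2 = GDF/A/- → run G
t=4: L0/L1/L2 = DF/A/- → run D
t=5: L0/L1/L2 = DFE/A/- → run D
t=6: L0/L1/L2 = FE/AD/- → run F
t=7: L0/L1/L2 = FE/AD/- → run F
t=8: L0/L1/L2 = E/AD/- → run E
t=9: L0/L1/L2 = E/AD/- → run E
t=10: L0/L1/L2 = -/AD/- → run A
t=11: L0/L1/L2 = -/AD/- → run A
t=12: L0/L1/L2 = -/AD/- → run A
t=13: L0/L1/L2 = -/AD/- → run A
t=14: L0/L1/L2 = -/D/- → run D
t=15: (idle)
t=16: (idle)
t=17: (idle)
t=18: (idle)
t=19: (idle)

context switches = 7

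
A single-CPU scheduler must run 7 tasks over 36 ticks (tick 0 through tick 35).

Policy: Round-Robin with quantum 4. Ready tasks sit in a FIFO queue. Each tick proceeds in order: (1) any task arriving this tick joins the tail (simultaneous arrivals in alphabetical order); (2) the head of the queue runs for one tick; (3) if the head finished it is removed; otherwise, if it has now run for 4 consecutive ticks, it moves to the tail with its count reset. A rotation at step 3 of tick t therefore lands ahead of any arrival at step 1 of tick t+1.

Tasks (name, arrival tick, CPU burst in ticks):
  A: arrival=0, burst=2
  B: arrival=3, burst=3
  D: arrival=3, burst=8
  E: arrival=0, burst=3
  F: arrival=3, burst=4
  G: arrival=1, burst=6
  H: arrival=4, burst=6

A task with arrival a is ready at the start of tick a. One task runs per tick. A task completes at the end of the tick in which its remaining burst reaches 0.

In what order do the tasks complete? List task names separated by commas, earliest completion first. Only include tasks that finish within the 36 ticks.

completion order = A, E, B, F, G, D, H

t=0: queue=[A,E] q_used=0 → run A
t=1: queue=[A,E,G] q_used=1 → run A
t=2: queue=[E,G] q_used=0 → run E
t=3: queue=[E,G,B,D,F] q_used=1 → run E
t=4: queue=[E,G,B,D,F,H] q_used=2 → run E
t=5: queue=[G,B,D,F,H] q_used=0 → run G
t=6: queue=[G,B,D,F,H] q_used=1 → run G
t=7: queue=[G,B,D,F,H] q_used=2 → run G
t=8: queue=[G,B,D,F,H] q_used=3 → run G
t=9: queue=[B,D,F,H,G] q_used=0 → run B
t=10: queue=[B,D,F,H,G] q_used=1 → run B
t=11: queue=[B,D,F,H,G] q_used=2 → run B
t=12: queue=[D,F,H,G] q_used=0 → run D
t=13: queue=[D,F,H,G] q_used=1 → run D
t=14: queue=[D,F,H,G] q_used=2 → run D
t=15: queue=[D,F,H,G] q_used=3 → run D
t=16: queue=[F,H,G,D] q_used=0 → run F
t=17: queue=[F,H,G,D] q_used=1 → run F
t=18: queue=[F,H,G,D] q_used=2 → run F
t=19: queue=[F,H,G,D] q_used=3 → run F
t=20: queue=[H,G,D] q_used=0 → run H
t=21: queue=[H,G,D] q_used=1 → run H
t=22: queue=[H,G,D] q_used=2 → run H
t=23: queue=[H,G,D] q_used=3 → run H
t=24: queue=[G,D,H] q_used=0 → run G
t=25: queue=[G,D,H] q_used=1 → run G
t=26: queue=[D,H] q_used=0 → run D
t=27: queue=[D,H] q_used=1 → run D
t=28: queue=[D,H] q_used=2 → run D
t=29: queue=[D,H] q_used=3 → run D
t=30: queue=[H] q_used=0 → run H
t=31: queue=[H] q_used=1 → run H
t=32: (idle)
t=33: (idle)
t=34: (idle)
t=35: (idle)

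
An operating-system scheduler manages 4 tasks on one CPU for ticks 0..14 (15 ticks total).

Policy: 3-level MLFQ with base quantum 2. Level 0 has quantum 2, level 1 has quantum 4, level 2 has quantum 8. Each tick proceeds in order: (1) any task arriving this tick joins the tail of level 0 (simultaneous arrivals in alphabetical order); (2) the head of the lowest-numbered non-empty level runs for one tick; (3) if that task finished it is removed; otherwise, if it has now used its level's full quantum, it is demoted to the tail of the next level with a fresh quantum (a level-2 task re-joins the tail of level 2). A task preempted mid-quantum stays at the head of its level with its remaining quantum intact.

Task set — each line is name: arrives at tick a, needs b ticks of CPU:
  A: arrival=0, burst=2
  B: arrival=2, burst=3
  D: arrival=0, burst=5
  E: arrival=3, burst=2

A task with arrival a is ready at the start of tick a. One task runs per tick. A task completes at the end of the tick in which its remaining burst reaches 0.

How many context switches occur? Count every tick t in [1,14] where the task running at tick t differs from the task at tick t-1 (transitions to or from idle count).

context switches = 6

t=0: L0/L1/L2 = AD/-/- → run A
t=1: L0/L1/L2 = AD/-/- → run A
t=2: L0/L1/L2 = DB/-/- → run D
t=3: L0/L1/L2 = DBE/-/- → run D
t=4: L0/L1/L2 = BE/D/- → run B
t=5: L0/L1/L2 = BE/D/- → run B
t=6: L0/L1/L2 = E/DB/- → run E
t=7: L0/L1/L2 = E/DB/- → run E
t=8: L0/L1/L2 = -/DB/- → run D
t=9: L0/L1/L2 = -/DB/- → run D
t=10: L0/L1/L2 = -/DB/- → run D
t=11: L0/L1/L2 = -/B/- → run B
t=12: (idle)
t=13: (idle)
t=14: (idle)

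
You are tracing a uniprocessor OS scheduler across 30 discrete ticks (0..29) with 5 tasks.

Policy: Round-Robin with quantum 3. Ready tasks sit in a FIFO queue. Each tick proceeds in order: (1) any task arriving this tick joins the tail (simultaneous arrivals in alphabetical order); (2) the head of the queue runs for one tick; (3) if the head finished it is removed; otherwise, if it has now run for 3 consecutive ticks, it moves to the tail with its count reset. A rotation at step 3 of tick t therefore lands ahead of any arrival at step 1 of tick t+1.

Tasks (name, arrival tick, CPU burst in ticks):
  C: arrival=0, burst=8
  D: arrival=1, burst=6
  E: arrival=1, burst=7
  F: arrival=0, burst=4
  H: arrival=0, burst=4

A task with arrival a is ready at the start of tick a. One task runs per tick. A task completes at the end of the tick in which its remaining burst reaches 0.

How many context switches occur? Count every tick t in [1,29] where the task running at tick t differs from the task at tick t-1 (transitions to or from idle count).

t=0: queue=[C,F,H] q_used=0 → run C
t=1: queue=[C,F,H,D,E] q_used=1 → run C
t=2: queue=[C,F,H,D,E] q_used=2 → run C
t=3: queue=[F,H,D,E,C] q_used=0 → run F
t=4: queue=[F,H,D,E,C] q_used=1 → run F
t=5: queue=[F,H,D,E,C] q_used=2 → run F
t=6: queue=[H,D,E,C,F] q_used=0 → run H
t=7: queue=[H,D,E,C,F] q_used=1 → run H
t=8: queue=[H,D,E,C,F] q_used=2 → run H
t=9: queue=[D,E,C,F,H] q_used=0 → run D
t=10: queue=[D,E,C,F,H] q_used=1 → run D
t=11: queue=[D,E,C,F,H] q_used=2 → run D
t=12: queue=[E,C,F,H,D] q_used=0 → run E
t=13: queue=[E,C,F,H,D] q_used=1 → run E
t=14: queue=[E,C,F,H,D] q_used=2 → run E
t=15: queue=[C,F,H,D,E] q_used=0 → run C
t=16: queue=[C,F,H,D,E] q_used=1 → run C
t=17: queue=[C,F,H,D,E] q_used=2 → run C
t=18: queue=[F,H,D,E,C] q_used=0 → run F
t=19: queue=[H,D,E,C] q_used=0 → run H
t=20: queue=[D,E,C] q_used=0 → run D
t=21: queue=[D,E,C] q_used=1 → run D
t=22: queue=[D,E,C] q_used=2 → run D
t=23: queue=[E,C] q_used=0 → run E
t=24: queue=[E,C] q_used=1 → run E
t=25: queue=[E,C] q_used=2 → run E
t=26: queue=[C,E] q_used=0 → run C
t=27: queue=[C,E] q_used=1 → run C
t=28: queue=[E] q_used=0 → run E
t=29: (idle)

context switches = 12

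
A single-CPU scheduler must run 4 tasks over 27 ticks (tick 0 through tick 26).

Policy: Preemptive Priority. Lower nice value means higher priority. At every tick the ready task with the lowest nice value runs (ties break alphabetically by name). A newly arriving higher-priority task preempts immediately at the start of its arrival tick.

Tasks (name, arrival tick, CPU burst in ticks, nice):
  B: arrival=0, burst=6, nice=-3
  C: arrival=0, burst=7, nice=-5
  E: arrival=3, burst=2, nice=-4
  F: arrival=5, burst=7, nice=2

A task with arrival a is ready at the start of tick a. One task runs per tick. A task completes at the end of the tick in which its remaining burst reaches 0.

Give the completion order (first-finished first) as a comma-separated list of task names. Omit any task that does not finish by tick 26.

t=0: ready={B,C} → run C
t=1: ready={B,C} → run C
t=2: ready={B,C} → run C
t=3: ready={B,C,E} → run C
t=4: ready={B,C,E} → run C
t=5: ready={B,C,E,F} → run C
t=6: ready={B,C,E,F} → run C
t=7: ready={B,E,F} → run E
t=8: ready={B,E,F} → run E
t=9: ready={B,F} → run B
t=10: ready={B,F} → run B
t=11: ready={B,F} → run B
t=12: ready={B,F} → run B
t=13: ready={B,F} → run B
t=14: ready={B,F} → run B
t=15: ready={F} → run F
t=16: ready={F} → run F
t=17: ready={F} → run F
t=18: ready={F} → run F
t=19: ready={F} → run F
t=20: ready={F} → run F
t=21: ready={F} → run F
t=22: (idle)
t=23: (idle)
t=24: (idle)
t=25: (idle)
t=26: (idle)

completion order = C, E, B, F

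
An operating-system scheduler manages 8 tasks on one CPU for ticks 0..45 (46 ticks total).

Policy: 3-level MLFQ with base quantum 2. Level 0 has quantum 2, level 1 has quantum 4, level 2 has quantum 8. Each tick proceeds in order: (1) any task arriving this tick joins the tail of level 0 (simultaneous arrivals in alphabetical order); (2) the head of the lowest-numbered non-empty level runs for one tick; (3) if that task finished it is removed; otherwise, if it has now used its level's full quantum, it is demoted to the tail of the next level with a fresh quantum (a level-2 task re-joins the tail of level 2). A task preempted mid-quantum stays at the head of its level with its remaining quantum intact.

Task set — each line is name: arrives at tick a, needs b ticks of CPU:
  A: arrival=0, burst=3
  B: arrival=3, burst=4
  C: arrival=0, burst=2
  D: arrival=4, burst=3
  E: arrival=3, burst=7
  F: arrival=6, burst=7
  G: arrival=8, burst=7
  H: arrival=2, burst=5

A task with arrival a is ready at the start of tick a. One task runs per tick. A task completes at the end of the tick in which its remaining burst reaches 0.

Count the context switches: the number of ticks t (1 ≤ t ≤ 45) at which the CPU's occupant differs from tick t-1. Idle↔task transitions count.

t=0: L0/L1/L2 = AC/-/- → run A
t=1: L0/L1/L2 = AC/-/- → run A
t=2: L0/L1/L2 = CH/A/- → run C
t=3: L0/L1/L2 = CHBE/A/- → run C
t=4: L0/L1/L2 = HBED/A/- → run H
t=5: L0/L1/L2 = HBED/A/- → run H
t=6: L0/L1/L2 = BEDF/AH/- → run B
t=7: L0/L1/L2 = BEDF/AH/- → run B
t=8: L0/L1/L2 = EDFG/AHB/- → run E
t=9: L0/L1/L2 = EDFG/AHB/- → run E
t=10: L0/L1/L2 = DFG/AHBE/- → run D
t=11: L0/L1/L2 = DFG/AHBE/- → run D
t=12: L0/L1/L2 = FG/AHBED/- → run F
t=13: L0/L1/L2 = FG/AHBED/- → run F
t=14: L0/L1/L2 = G/AHBEDF/- → run G
t=15: L0/L1/L2 = G/AHBEDF/- → run G
t=16: L0/L1/L2 = -/AHBEDFG/- → run A
t=17: L0/L1/L2 = -/HBEDFG/- → run H
t=18: L0/L1/L2 = -/HBEDFG/- → run H
t=19: L0/L1/L2 = -/HBEDFG/- → run H
t=20: L0/L1/L2 = -/BEDFG/- → run B
t=21: L0/L1/L2 = -/BEDFG/- → run B
t=22: L0/L1/L2 = -/EDFG/- → run E
t=23: L0/L1/L2 = -/EDFG/- → run E
t=24: L0/L1/L2 = -/EDFG/- → run E
t=25: L0/L1/L2 = -/EDFG/- → run E
t=26: L0/L1/L2 = -/DFG/E → run D
t=27: L0/L1/L2 = -/FG/E → run F
t=28: L0/L1/L2 = -/FG/E → run F
t=29: L0/L1/L2 = -/FG/E → run F
t=30: L0/L1/L2 = -/FG/E → run F
t=31: L0/L1/L2 = -/G/EF → run G
t=32: L0/L1/L2 = -/G/EF → run G
t=33: L0/L1/L2 = -/G/EF → run G
t=34: L0/L1/L2 = -/G/EF → run G
t=35: L0/L1/L2 = -/-/EFG → run E
t=36: L0/L1/L2 = -/-/FG → run F
t=37: L0/L1/L2 = -/-/G → run G
t=38: (idle)
t=39: (idle)
t=40: (idle)
t=41: (idle)
t=42: (idle)
t=43: (idle)
t=44: (idle)
t=45: (idle)

context switches = 18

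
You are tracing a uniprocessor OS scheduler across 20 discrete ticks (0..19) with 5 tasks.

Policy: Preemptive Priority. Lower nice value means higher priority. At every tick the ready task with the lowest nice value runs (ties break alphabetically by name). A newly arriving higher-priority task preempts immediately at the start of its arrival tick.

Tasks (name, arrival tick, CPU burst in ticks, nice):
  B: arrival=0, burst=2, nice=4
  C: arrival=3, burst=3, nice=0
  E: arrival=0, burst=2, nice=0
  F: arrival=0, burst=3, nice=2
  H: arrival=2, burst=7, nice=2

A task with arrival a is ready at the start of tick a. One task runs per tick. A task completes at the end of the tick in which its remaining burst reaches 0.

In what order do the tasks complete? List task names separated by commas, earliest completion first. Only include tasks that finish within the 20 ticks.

completion order = E, C, F, H, B

t=0: ready={B,E,F} → run E
t=1: ready={B,E,F} → run E
t=2: ready={B,F,H} → run F
t=3: ready={B,C,F,H} → run C
t=4: ready={B,C,F,H} → run C
t=5: ready={B,C,F,H} → run C
t=6: ready={B,F,H} → run F
t=7: ready={B,F,H} → run F
t=8: ready={B,H} → run H
t=9: ready={B,H} → run H
t=10: ready={B,H} → run H
t=11: ready={B,H} → run H
t=12: ready={B,H} → run H
t=13: ready={B,H} → run H
t=14: ready={B,H} → run H
t=15: ready={B} → run B
t=16: ready={B} → run B
t=17: (idle)
t=18: (idle)
t=19: (idle)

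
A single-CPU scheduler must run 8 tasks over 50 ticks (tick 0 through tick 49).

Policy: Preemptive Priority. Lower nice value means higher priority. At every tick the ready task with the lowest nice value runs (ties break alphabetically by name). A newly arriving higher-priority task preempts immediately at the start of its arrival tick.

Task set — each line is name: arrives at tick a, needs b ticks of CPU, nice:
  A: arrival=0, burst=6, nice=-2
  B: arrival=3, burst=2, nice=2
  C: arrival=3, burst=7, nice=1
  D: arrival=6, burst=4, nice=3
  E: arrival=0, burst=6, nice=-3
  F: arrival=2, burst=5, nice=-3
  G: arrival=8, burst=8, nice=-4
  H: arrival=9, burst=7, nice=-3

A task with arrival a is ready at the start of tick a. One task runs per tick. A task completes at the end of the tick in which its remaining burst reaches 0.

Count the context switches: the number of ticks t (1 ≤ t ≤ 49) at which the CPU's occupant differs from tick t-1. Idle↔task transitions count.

context switches = 9

t=0: ready={A,E} → run E
t=1: ready={A,E} → run E
t=2: ready={A,E,F} → run E
t=3: ready={A,B,C,E,F} → run E
t=4: ready={A,B,C,E,F} → run E
t=5: ready={A,B,C,E,F} → run E
t=6: ready={A,B,C,D,F} → run F
t=7: ready={A,B,C,D,F} → run F
t=8: ready={A,B,C,D,F,G} → run G
t=9: ready={A,B,C,D,F,G,H} → run G
t=10: ready={A,B,C,D,F,G,H} → run G
t=11: ready={A,B,C,D,F,G,H} → run G
t=12: ready={A,B,C,D,F,G,H} → run G
t=13: ready={A,B,C,D,F,G,H} → run G
t=14: ready={A,B,C,D,F,G,H} → run G
t=15: ready={A,B,C,D,F,G,H} → run G
t=16: ready={A,B,C,D,F,H} → run F
t=17: ready={A,B,C,D,F,H} → run F
t=18: ready={A,B,C,D,F,H} → run F
t=19: ready={A,B,C,D,H} → run H
t=20: ready={A,B,C,D,H} → run H
t=21: ready={A,B,C,D,H} → run H
t=22: ready={A,B,C,D,H} → run H
t=23: ready={A,B,C,D,H} → run H
t=24: ready={A,B,C,D,H} → run H
t=25: ready={A,B,C,D,H} → run H
t=26: ready={A,B,C,D} → run A
t=27: ready={A,B,C,D} → run A
t=28: ready={A,B,C,D} → run A
t=29: ready={A,B,C,D} → run A
t=30: ready={A,B,C,D} → run A
t=31: ready={A,B,C,D} → run A
t=32: ready={B,C,D} → run C
t=33: ready={B,C,D} → run C
t=34: ready={B,C,D} → run C
t=35: ready={B,C,D} → run C
t=36: ready={B,C,D} → run C
t=37: ready={B,C,D} → run C
t=38: ready={B,C,D} → run C
t=39: ready={B,D} → run B
t=40: ready={B,D} → run B
t=41: ready={D} → run D
t=42: ready={D} → run D
t=43: ready={D} → run D
t=44: ready={D} → run D
t=45: (idle)
t=46: (idle)
t=47: (idle)
t=48: (idle)
t=49: (idle)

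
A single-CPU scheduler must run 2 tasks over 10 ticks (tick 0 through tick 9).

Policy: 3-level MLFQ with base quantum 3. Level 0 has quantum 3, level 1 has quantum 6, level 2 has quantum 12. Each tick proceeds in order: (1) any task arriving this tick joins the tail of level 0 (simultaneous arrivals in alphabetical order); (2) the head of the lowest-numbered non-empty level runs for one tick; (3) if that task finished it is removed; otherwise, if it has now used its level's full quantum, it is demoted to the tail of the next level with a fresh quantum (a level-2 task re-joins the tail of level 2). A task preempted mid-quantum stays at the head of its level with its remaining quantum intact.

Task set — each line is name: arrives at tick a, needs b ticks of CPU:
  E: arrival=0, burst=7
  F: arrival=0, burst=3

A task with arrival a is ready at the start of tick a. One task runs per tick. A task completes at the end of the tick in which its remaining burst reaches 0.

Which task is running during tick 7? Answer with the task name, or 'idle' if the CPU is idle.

t=0: L0/L1/L2 = EF/-/- → run E
t=1: L0/L1/L2 = EF/-/- → run E
t=2: L0/L1/L2 = EF/-/- → run E
t=3: L0/L1/L2 = F/E/- → run F
t=4: L0/L1/L2 = F/E/- → run F
t=5: L0/L1/L2 = F/E/- → run F
t=6: L0/L1/L2 = -/E/- → run E
t=7: L0/L1/L2 = -/E/- → run E
t=8: L0/L1/L2 = -/E/- → run E
t=9: L0/L1/L2 = -/E/- → run E

running at tick 7 = E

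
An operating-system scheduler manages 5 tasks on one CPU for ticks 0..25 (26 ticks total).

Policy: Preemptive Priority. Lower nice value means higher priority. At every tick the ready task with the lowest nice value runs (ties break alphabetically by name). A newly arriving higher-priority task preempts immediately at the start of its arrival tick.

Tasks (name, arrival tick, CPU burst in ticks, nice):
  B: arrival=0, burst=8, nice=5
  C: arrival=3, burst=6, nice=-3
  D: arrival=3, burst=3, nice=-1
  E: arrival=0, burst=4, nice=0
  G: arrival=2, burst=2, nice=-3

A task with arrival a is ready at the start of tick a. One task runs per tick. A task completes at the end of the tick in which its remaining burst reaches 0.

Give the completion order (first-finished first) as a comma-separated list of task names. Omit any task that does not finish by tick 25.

completion order = C, G, D, E, B

t=0: ready={B,E} → run E
t=1: ready={B,E} → run E
t=2: ready={B,E,G} → run G
t=3: ready={B,C,D,E,G} → run C
t=4: ready={B,C,D,E,G} → run C
t=5: ready={B,C,D,E,G} → run C
t=6: ready={B,C,D,E,G} → run C
t=7: ready={B,C,D,E,G} → run C
t=8: ready={B,C,D,E,G} → run C
t=9: ready={B,D,E,G} → run G
t=10: ready={B,D,E} → run D
t=11: ready={B,D,E} → run D
t=12: ready={B,D,E} → run D
t=13: ready={B,E} → run E
t=14: ready={B,E} → run E
t=15: ready={B} → run B
t=16: ready={B} → run B
t=17: ready={B} → run B
t=18: ready={B} → run B
t=19: ready={B} → run B
t=20: ready={B} → run B
t=21: ready={B} → run B
t=22: ready={B} → run B
t=23: (idle)
t=24: (idle)
t=25: (idle)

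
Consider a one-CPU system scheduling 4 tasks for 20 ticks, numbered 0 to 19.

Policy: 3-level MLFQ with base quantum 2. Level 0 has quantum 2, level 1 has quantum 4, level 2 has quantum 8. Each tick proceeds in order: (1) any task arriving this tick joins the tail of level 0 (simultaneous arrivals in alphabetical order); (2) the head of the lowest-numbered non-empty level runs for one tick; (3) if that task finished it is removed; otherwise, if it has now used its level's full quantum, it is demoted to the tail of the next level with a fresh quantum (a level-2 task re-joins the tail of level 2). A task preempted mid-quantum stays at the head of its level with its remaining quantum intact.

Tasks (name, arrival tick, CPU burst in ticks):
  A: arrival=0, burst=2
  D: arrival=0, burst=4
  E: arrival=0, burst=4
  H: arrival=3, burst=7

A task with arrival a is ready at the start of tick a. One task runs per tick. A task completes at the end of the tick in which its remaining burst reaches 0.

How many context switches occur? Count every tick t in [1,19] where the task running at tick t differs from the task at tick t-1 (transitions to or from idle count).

context switches = 7

t=0: L0/L1/L2 = ADE/-/- → run A
t=1: L0/L1/L2 = ADE/-/- → run A
t=2: L0/L1/L2 = DE/-/- → run D
t=3: L0/L1/L2 = DEH/-/- → run D
t=4: L0/L1/L2 = EH/D/- → run E
t=5: L0/L1/L2 = EH/D/- → run E
t=6: L0/L1/L2 = H/DE/- → run H
t=7: L0/L1/L2 = H/DE/- → run H
t=8: L0/L1/L2 = -/DEH/- → run D
t=9: L0/L1/L2 = -/DEH/- → run D
t=10: L0/L1/L2 = -/EH/- → run E
t=11: L0/L1/L2 = -/EH/- → run E
t=12: L0/L1/L2 = -/H/- → run H
t=13: L0/L1/L2 = -/H/- → run H
t=14: L0/L1/L2 = -/H/- → run H
t=15: L0/L1/L2 = -/H/- → run H
t=16: L0/L1/L2 = -/-/H → run H
t=17: (idle)
t=18: (idle)
t=19: (idle)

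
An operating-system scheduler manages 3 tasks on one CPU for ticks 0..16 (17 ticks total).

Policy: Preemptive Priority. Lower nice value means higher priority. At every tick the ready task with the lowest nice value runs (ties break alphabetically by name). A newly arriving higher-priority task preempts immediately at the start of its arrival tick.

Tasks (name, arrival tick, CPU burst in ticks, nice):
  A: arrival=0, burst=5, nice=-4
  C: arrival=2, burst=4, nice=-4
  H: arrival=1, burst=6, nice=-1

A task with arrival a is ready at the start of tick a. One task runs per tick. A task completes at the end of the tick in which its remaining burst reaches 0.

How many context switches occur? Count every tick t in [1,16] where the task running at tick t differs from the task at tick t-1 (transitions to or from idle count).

context switches = 3

t=0: ready={A} → run A
t=1: ready={A,H} → run A
t=2: ready={A,C,H} → run A
t=3: ready={A,C,H} → run A
t=4: ready={A,C,H} → run A
t=5: ready={C,H} → run C
t=6: ready={C,H} → run C
t=7: ready={C,H} → run C
t=8: ready={C,H} → run C
t=9: ready={H} → run H
t=10: ready={H} → run H
t=11: ready={H} → run H
t=12: ready={H} → run H
t=13: ready={H} → run H
t=14: ready={H} → run H
t=15: (idle)
t=16: (idle)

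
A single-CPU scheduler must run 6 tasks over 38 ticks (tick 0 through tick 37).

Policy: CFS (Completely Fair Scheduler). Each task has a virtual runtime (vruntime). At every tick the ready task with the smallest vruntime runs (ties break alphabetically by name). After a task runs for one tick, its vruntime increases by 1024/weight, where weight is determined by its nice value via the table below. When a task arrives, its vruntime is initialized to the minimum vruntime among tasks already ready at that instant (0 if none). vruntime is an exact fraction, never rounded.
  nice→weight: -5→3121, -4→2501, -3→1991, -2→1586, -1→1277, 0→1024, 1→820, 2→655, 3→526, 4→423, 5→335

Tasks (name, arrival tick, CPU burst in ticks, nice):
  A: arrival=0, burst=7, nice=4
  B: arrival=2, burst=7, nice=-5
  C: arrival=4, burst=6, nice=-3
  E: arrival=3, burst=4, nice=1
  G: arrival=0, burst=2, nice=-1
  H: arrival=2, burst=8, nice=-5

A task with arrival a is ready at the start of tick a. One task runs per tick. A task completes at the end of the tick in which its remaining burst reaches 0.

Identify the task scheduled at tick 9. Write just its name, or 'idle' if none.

t=0: vr[A=0 G=0] → run A
t=1: vr[A=1024/423 G=0] → run G
t=2: vr[A=1024/423 B=1024/1277 G=1024/1277 H=1024/1277] → run B
t=3: vr[A=1024/423 B=4503552/3985517 E=1024/1277 G=1024/1277 H=1024/1277] → run E
t=4: vr[A=1024/423 B=4503552/3985517 C=1024/1277 E=536832/261785 G=1024/1277 H=1024/1277] → run C
t=5: vr[A=1024/423 B=4503552/3985517 C=3346432/2542507 E=536832/261785 G=1024/1277 H=1024/1277] → run G
t=6: vr[A=1024/423 B=4503552/3985517 C=3346432/2542507 E=536832/261785 H=1024/1277] → run H
t=7: vr[A=1024/423 B=4503552/3985517 C=3346432/2542507 E=536832/261785 H=4503552/3985517] → run B
t=8: vr[A=1024/423 B=5811200/3985517 C=3346432/2542507 E=536832/261785 H=4503552/3985517] → run H
t=9: vr[A=1024/423 B=5811200/3985517 C=3346432/2542507 E=536832/261785 H=5811200/3985517] → run C
t=10: vr[A=1024/423 B=5811200/3985517 C=4654080/2542507 E=536832/261785 H=5811200/3985517] → run B
t=11: vr[A=1024/423 B=7118848/3985517 C=4654080/2542507 E=536832/261785 H=5811200/3985517] → run H
t=12: vr[A=1024/423 B=7118848/3985517 C=4654080/2542507 E=536832/261785 H=7118848/3985517] → run B
t=13: vr[A=1024/423 B=8426496/3985517 C=4654080/2542507 E=536832/261785 H=7118848/3985517] → run H
t=14: vr[A=1024/423 B=8426496/3985517 C=4654080/2542507 E=536832/261785 H=8426496/3985517] → run C
t=15: vr[A=1024/423 B=8426496/3985517 C=5961728/2542507 E=536832/261785 H=8426496/3985517] → run E
t=16: vr[A=1024/423 B=8426496/3985517 C=5961728/2542507 E=863744/261785 H=8426496/3985517] → run B
t=17: vr[A=1024/423 B=9734144/3985517 C=5961728/2542507 E=863744/261785 H=8426496/3985517] → run H
t=18: vr[A=1024/423 B=9734144/3985517 C=5961728/2542507 E=863744/261785 H=9734144/3985517] → run C
t=19: vr[A=1024/423 B=9734144/3985517 C=7269376/2542507 E=863744/261785 H=9734144/3985517] → run A
t=20: vr[A=2048/423 B=9734144/3985517 C=7269376/2542507 E=863744/261785 H=9734144/3985517] → run B
t=21: vr[A=2048/423 B=11041792/3985517 C=7269376/2542507 E=863744/261785 H=9734144/3985517] → run H
t=22: vr[A=2048/423 B=11041792/3985517 C=7269376/2542507 E=863744/261785 H=11041792/3985517] → run B
t=23: vr[A=2048/423 C=7269376/2542507 E=863744/261785 H=11041792/3985517] → run H
t=24: vr[A=2048/423 C=7269376/2542507 E=863744/261785 H=12349440/3985517] → run C
t=25: vr[A=2048/423 C=8577024/2542507 E=863744/261785 H=12349440/3985517] → run H
t=26: vr[A=2048/423 C=8577024/2542507 E=863744/261785] → run E
t=27: vr[A=2048/423 C=8577024/2542507 E=1190656/261785] → run C
t=28: vr[A=2048/423 E=1190656/261785] → run E
t=29: vr[A=2048/423] → run A
t=30: vr[A=1024/141] → run A
t=31: vr[A=4096/423] → run A
t=32: vr[A=5120/423] → run A
t=33: vr[A=2048/141] → run A
t=34: (idle)
t=35: (idle)
t=36: (idle)
t=37: (idle)

running at tick 9 = C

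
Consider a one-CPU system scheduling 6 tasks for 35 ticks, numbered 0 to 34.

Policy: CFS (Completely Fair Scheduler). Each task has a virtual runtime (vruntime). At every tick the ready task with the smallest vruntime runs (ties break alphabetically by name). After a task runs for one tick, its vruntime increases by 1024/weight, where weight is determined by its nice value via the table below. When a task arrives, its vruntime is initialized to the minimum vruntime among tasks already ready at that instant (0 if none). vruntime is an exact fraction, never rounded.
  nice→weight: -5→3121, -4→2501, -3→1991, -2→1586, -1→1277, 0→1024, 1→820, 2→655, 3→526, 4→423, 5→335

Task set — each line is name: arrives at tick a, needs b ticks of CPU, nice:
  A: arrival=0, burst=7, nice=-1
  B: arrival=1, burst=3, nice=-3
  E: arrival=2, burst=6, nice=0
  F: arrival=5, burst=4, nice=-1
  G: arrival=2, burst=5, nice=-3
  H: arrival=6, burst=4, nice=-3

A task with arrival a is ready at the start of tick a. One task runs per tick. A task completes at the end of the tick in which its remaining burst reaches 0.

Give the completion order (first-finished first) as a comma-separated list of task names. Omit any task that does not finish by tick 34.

t=0: vr[A=0] → run A
t=1: vr[A=1024/1277 B=1024/1277] → run A
t=2: vr[A=2048/1277 B=1024/1277 E=1024/1277 G=1024/1277] → run B
t=3: vr[A=2048/1277 B=3346432/2542507 E=1024/1277 G=1024/1277] → run E
t=4: vr[A=2048/1277 B=3346432/2542507 E=2301/1277 G=1024/1277] → run G
t=5: vr[A=2048/1277 B=3346432/2542507 E=2301/1277 F=3346432/2542507 G=3346432/2542507] → run B
t=6: vr[A=2048/1277 B=4654080/2542507 E=2301/1277 F=3346432/2542507 G=3346432/2542507 H=3346432/2542507] → run F
t=7: vr[A=2048/1277 B=4654080/2542507 E=2301/1277 F=5385216/2542507 G=3346432/2542507 H=3346432/2542507] → run G
t=8: vr[A=2048/1277 B=4654080/2542507 E=2301/1277 F=5385216/2542507 G=4654080/2542507 H=3346432/2542507] → run H
t=9: vr[A=2048/1277 B=4654080/2542507 E=2301/1277 F=5385216/2542507 G=4654080/2542507 H=4654080/2542507] → run A
t=10: vr[A=3072/1277 B=4654080/2542507 E=2301/1277 F=5385216/2542507 G=4654080/2542507 H=4654080/2542507] → run E
t=11: vr[A=3072/1277 B=4654080/2542507 E=3578/1277 F=5385216/2542507 G=4654080/2542507 H=4654080/2542507] → run B
t=12: vr[A=3072/1277 E=3578/1277 F=5385216/2542507 G=4654080/2542507 H=4654080/2542507] → run G
t=13: vr[A=3072/1277 E=3578/1277 F=5385216/2542507 G=5961728/2542507 H=4654080/2542507] → run H
t=14: vr[A=3072/1277 E=3578/1277 F=5385216/2542507 G=5961728/2542507 H=5961728/2542507] → run F
t=15: vr[A=3072/1277 E=3578/1277 F=7424000/2542507 G=5961728/2542507 H=5961728/2542507] → run G
t=16: vr[A=3072/1277 E=3578/1277 F=7424000/2542507 G=7269376/2542507 H=5961728/2542507] → run H
t=17: vr[A=3072/1277 E=3578/1277 F=7424000/2542507 G=7269376/2542507 H=7269376/2542507] → run A
t=18: vr[A=4096/1277 E=3578/1277 F=7424000/2542507 G=7269376/2542507 H=7269376/2542507] → run E
t=19: vr[A=4096/1277 E=4855/1277 F=7424000/2542507 G=7269376/2542507 H=7269376/2542507] → run G
t=20: vr[A=4096/1277 E=4855/1277 F=7424000/2542507 H=7269376/2542507] → run H
t=21: vr[A=4096/1277 E=4855/1277 F=7424000/2542507] → run F
t=22: vr[A=4096/1277 E=4855/1277 F=9462784/2542507] → run A
t=23: vr[A=5120/1277 E=4855/1277 F=9462784/2542507] → run F
t=24: vr[A=5120/1277 E=4855/1277] → run E
t=25: vr[A=5120/1277 E=6132/1277] → run A
t=26: vr[A=6144/1277 E=6132/1277] → run E
t=27: vr[A=6144/1277 E=7409/1277] → run A
t=28: vr[E=7409/1277] → run E
t=29: (idle)
t=30: (idle)
t=31: (idle)
t=32: (idle)
t=33: (idle)
t=34: (idle)

completion order = B, G, H, F, A, E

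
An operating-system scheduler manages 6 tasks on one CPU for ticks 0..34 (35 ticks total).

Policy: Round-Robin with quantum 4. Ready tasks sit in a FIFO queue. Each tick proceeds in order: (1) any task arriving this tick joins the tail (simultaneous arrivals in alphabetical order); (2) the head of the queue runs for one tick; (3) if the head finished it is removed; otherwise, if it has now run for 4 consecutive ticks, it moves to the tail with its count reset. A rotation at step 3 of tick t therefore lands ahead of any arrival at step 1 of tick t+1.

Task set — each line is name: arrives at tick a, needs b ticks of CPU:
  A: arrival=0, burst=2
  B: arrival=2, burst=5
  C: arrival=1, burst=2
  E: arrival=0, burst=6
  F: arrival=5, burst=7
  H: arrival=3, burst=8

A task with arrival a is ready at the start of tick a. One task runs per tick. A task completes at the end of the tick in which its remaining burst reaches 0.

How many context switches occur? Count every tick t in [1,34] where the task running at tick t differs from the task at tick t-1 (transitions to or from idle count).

context switches = 10

t=0: queue=[A,E] q_used=0 → run A
t=1: queue=[A,E,C] q_used=1 → run A
t=2: queue=[E,C,B] q_used=0 → run E
t=3: queue=[E,C,B,H] q_used=1 → run E
t=4: queue=[E,C,B,H] q_used=2 → run E
t=5: queue=[E,C,B,H,F] q_used=3 → run E
t=6: queue=[C,B,H,F,E] q_used=0 → run C
t=7: queue=[C,B,H,F,E] q_used=1 → run C
t=8: queue=[B,H,F,E] q_used=0 → run B
t=9: queue=[B,H,F,E] q_used=1 → run B
t=10: queue=[B,H,F,E] q_used=2 → run B
t=11: queue=[B,H,F,E] q_used=3 → run B
t=12: queue=[H,F,E,B] q_used=0 → run H
t=13: queue=[H,F,E,B] q_used=1 → run H
t=14: queue=[H,F,E,B] q_used=2 → run H
t=15: queue=[H,F,E,B] q_used=3 → run H
t=16: queue=[F,E,B,H] q_used=0 → run F
t=17: queue=[F,E,B,H] q_used=1 → run F
t=18: queue=[F,E,B,H] q_used=2 → run F
t=19: queue=[F,E,B,H] q_used=3 → run F
t=20: queue=[E,B,H,F] q_used=0 → run E
t=21: queue=[E,B,H,F] q_used=1 → run E
t=22: queue=[B,H,F] q_used=0 → run B
t=23: queue=[H,F] q_used=0 → run H
t=24: queue=[H,F] q_used=1 → run H
t=25: queue=[H,F] q_used=2 → run H
t=26: queue=[H,F] q_used=3 → run H
t=27: queue=[F] q_used=0 → run F
t=28: queue=[F] q_used=1 → run F
t=29: queue=[F] q_used=2 → run F
t=30: (idle)
t=31: (idle)
t=32: (idle)
t=33: (idle)
t=34: (idle)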